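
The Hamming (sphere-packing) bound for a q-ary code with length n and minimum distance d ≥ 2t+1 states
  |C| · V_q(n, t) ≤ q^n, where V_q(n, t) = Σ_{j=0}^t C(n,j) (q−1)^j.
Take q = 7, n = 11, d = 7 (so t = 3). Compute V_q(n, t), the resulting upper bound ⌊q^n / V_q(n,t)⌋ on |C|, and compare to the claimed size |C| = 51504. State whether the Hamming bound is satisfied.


V_q(n, t) = 37687, q^n = 1977326743, Hamming bound = 52467, |C| = 51504 ≤ bound (satisfied).

Step 1: Compute V_q(n, t) = Σ_{j=0}^3 C(n, j) (q−1)^j.
  j = 0: C(11,0)·(6)^0 = 1·1 = 1.
  j = 1: C(11,1)·(6)^1 = 11·6 = 66.
  j = 2: C(11,2)·(6)^2 = 55·36 = 1980.
  j = 3: C(11,3)·(6)^3 = 165·216 = 35640.
  V_q(n, t) = 1 + 66 + 1980 + 35640 = 37687.
Step 2: q^n = 7^11 = 1977326743.
Step 3: Hamming bound ⌊q^n / V_q(n,t)⌋ = ⌊1977326743/37687⌋ = 52467.
Step 4: Compare |C| = 51504 to 52467: satisfied.
The claimed |C| lies below the Hamming bound.


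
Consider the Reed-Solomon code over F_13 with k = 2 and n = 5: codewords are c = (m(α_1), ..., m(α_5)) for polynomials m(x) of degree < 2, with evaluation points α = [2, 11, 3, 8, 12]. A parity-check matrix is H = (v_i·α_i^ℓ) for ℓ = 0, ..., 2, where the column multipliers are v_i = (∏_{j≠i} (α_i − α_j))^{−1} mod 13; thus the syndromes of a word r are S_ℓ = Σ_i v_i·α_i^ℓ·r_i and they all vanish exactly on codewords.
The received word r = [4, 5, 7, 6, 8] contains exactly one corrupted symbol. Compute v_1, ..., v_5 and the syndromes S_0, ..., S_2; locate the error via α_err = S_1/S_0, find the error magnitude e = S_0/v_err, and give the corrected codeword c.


S = (4, 6, 9), error at position 4, error magnitude e = 10, c = [4, 5, 7, 9, 8].

Step 1: column multipliers v_i = (∏_{j≠i}(α_i − α_j))^{−1} mod 13.
  i = 1 (α = 2): (2−11)(2−3)(2−8)(2−12) = (−9)·(−1)·(−6)·(−10) = 540 ≡ 7, so v_1 = 7^{−1} = 2 (mod 13).
  i = 2 (α = 11): (11−2)(11−3)(11−8)(11−12) = 9·8·3·(−1) = −216 ≡ 5, so v_2 = 5^{−1} = 8 (mod 13).
  i = 3 (α = 3): (3−2)(3−11)(3−8)(3−12) = 1·(−8)·(−5)·(−9) = −360 ≡ 4, so v_3 = 4^{−1} = 10 (mod 13).
  i = 4 (α = 8): (8−2)(8−11)(8−3)(8−12) = 6·(−3)·5·(−4) = 360 ≡ 9, so v_4 = 9^{−1} = 3 (mod 13).
  i = 5 (α = 12): (12−2)(12−11)(12−3)(12−8) = 10·1·9·4 = 360 ≡ 9, so v_5 = 9^{−1} = 3 (mod 13).
  v = [2, 8, 10, 3, 3].
Step 2: syndromes of r = [4, 5, 7, 6, 8] (all sums mod 13).
  S_0 = Σ v_i r_i = 2·4 + 8·5 + 10·7 + 3·6 + 3·8 = 160 ≡ 4.
  S_1 = Σ v_i α_i r_i = 2·2·4 + 8·11·5 + 10·3·7 + 3·8·6 + 3·12·8 = 1098 ≡ 6.
  α_i^2 mod 13 = [4, 4, 9, 12, 1].
  S_2 = Σ v_i α_i^2 r_i = 2·4·4 + 8·4·5 + 10·9·7 + 3·12·6 + 3·1·8 = 1062 ≡ 9.
  S = (4, 6, 9) ≠ 0, so r is not a codeword (an error is present).
Step 3: locate the error. For a single error e at position i, S_ℓ = v_i·e·α_i^ℓ, so α_err = S_1/S_0.
  S_0^{−1} = 4^{−1} = 10 (mod 13), so α_err = 6·10 = 60 ≡ 8 = α_4. Error position i = 4.
  Consistency check: S_2/S_1 = 9·11 = 99 ≡ 8 = α_err ✓ (single-error assumption holds).
Step 4: error magnitude e = S_0/v_4 = S_0·∏_{j≠4}(α_4 − α_j) = 4·9 = 36 ≡ 10 (mod 13).
Step 5: correct position 4: c_4 = r_4 − e = 6 − 10 ≡ 9 (mod 13). Hence c = [4, 5, 7, 9, 8].
  Check: interpolating c through the α_i gives m(x) = 11 + 3·x (degree < 2) with m(α_i) = c_i for every i, so c is indeed a codeword.


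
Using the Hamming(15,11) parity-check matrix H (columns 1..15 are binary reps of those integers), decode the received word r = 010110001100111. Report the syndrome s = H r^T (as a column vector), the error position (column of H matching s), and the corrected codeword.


s = (1, 1, 0, 0)^T, error position = 12, corrected codeword c = 010110001101111

Compute s = H r^T mod 2 one row at a time:
  s_1 = 0 + 1 + 1 + 0 + 0 + 1 + 1 + 1 = 5 ≡ 1 (mod 2).
  s_2 = 1 + 1 + 0 + 0 + 0 + 1 + 1 + 1 = 5 ≡ 1 (mod 2).
  s_3 = 1 + 0 + 0 + 0 + 1 + 0 + 1 + 1 = 4 ≡ 0 (mod 2).
  s_4 = 0 + 0 + 1 + 0 + 1 + 0 + 1 + 1 = 4 ≡ 0 (mod 2).
s = (1, 1, 0, 0)^T — this equals column 12 of H (binary 1100), so error is at position 12.
Correct: flip bit 12 of r = 010110001100111 to get c = 010110001101111.


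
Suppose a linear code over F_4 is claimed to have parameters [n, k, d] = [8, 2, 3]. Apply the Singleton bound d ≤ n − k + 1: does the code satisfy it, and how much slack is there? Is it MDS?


Singleton RHS = n − k + 1 = 7, slack = 4, bound satisfied, not MDS.

Singleton bound: d ≤ n − k + 1.
Here n = 8, k = 2, so n − k + 1 = 7.
Given d = 3, check d ≤ 7: YES.
Slack = (n − k + 1) − d = 4.
The code is NOT MDS (slack = 4 > 0).
Description: the claimed parameters are [8, 2, 3]_4; such a code would be non-MDS.


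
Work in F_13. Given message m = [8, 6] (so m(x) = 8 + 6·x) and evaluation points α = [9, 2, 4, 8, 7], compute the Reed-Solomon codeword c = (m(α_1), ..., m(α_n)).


c = [10, 7, 6, 4, 11]

Message polynomial: m(x) = 8 + 6·x (mod 13).
For each evaluation point α_i, compute m(α_i) mod 13:
  α_1 = 9: Horner steps 6 → 10, so m(9) = 10.
  α_2 = 2: Horner steps 6 → 7, so m(2) = 7.
  α_3 = 4: Horner steps 6 → 6, so m(4) = 6.
  α_4 = 8: Horner steps 6 → 4, so m(8) = 4.
  α_5 = 7: Horner steps 6 → 11, so m(7) = 11.
Codeword c = [10, 7, 6, 4, 11] ∈ F_13^5.


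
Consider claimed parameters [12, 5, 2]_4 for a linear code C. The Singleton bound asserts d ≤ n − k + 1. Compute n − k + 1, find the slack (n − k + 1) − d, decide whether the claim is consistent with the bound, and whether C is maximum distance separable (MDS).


Singleton RHS = n − k + 1 = 8, slack = 6, bound satisfied, not MDS.

Singleton bound: d ≤ n − k + 1.
Here n = 12, k = 5, so n − k + 1 = 8.
Given d = 2, check d ≤ 8: YES.
Slack = (n − k + 1) − d = 6.
The code is NOT MDS (slack = 6 > 0).
Description: the claimed parameters are [12, 5, 2]_4; such a code would be non-MDS.


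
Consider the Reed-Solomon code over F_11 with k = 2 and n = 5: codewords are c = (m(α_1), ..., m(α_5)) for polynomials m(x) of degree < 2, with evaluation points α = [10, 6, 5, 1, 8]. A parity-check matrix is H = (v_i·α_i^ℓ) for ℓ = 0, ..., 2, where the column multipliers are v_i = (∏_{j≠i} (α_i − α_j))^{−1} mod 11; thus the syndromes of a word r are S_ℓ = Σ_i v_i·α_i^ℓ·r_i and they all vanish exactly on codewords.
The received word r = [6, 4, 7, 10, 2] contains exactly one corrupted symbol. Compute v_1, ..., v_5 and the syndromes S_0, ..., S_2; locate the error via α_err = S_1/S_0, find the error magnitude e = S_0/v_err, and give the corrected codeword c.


S = (4, 2, 1), error at position 2, error magnitude e = 6, c = [6, 9, 7, 10, 2].

Step 1: column multipliers v_i = (∏_{j≠i}(α_i − α_j))^{−1} mod 11.
  i = 1 (α = 10): (10−6)(10−5)(10−1)(10−8) = 4·5·9·2 = 360 ≡ 8, so v_1 = 8^{−1} = 7 (mod 11).
  i = 2 (α = 6): (6−10)(6−5)(6−1)(6−8) = (−4)·1·5·(−2) = 40 ≡ 7, so v_2 = 7^{−1} = 8 (mod 11).
  i = 3 (α = 5): (5−10)(5−6)(5−1)(5−8) = (−5)·(−1)·4·(−3) = −60 ≡ 6, so v_3 = 6^{−1} = 2 (mod 11).
  i = 4 (α = 1): (1−10)(1−6)(1−5)(1−8) = (−9)·(−5)·(−4)·(−7) = 1260 ≡ 6, so v_4 = 6^{−1} = 2 (mod 11).
  i = 5 (α = 8): (8−10)(8−6)(8−5)(8−1) = (−2)·2·3·7 = −84 ≡ 4, so v_5 = 4^{−1} = 3 (mod 11).
  v = [7, 8, 2, 2, 3].
Step 2: syndromes of r = [6, 4, 7, 10, 2] (all sums mod 11).
  S_0 = Σ v_i r_i = 7·6 + 8·4 + 2·7 + 2·10 + 3·2 = 114 ≡ 4.
  S_1 = Σ v_i α_i r_i = 7·10·6 + 8·6·4 + 2·5·7 + 2·1·10 + 3·8·2 = 750 ≡ 2.
  α_i^2 mod 11 = [1, 3, 3, 1, 9].
  S_2 = Σ v_i α_i^2 r_i = 7·1·6 + 8·3·4 + 2·3·7 + 2·1·10 + 3·9·2 = 254 ≡ 1.
  S = (4, 2, 1) ≠ 0, so r is not a codeword (an error is present).
Step 3: locate the error. For a single error e at position i, S_ℓ = v_i·e·α_i^ℓ, so α_err = S_1/S_0.
  S_0^{−1} = 4^{−1} = 3 (mod 11), so α_err = 2·3 = 6 ≡ 6 = α_2. Error position i = 2.
  Consistency check: S_2/S_1 = 1·6 = 6 ≡ 6 = α_err ✓ (single-error assumption holds).
Step 4: error magnitude e = S_0/v_2 = S_0·∏_{j≠2}(α_2 − α_j) = 4·7 = 28 ≡ 6 (mod 11).
Step 5: correct position 2: c_2 = r_2 − e = 4 − 6 ≡ 9 (mod 11). Hence c = [6, 9, 7, 10, 2].
  Check: interpolating c through the α_i gives m(x) = 8 + 2·x (degree < 2) with m(α_i) = c_i for every i, so c is indeed a codeword.


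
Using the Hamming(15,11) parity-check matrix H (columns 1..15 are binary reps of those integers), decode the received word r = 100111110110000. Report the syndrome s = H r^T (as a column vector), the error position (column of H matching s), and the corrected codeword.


s = (1, 0, 0, 0)^T, error position = 8, corrected codeword c = 100111100110000

Compute s = H r^T mod 2 one row at a time:
  s_1 = 1 + 0 + 1 + 1 + 0 + 0 + 0 + 0 = 3 ≡ 1 (mod 2).
  s_2 = 1 + 1 + 1 + 1 + 0 + 0 + 0 + 0 = 4 ≡ 0 (mod 2).
  s_3 = 0 + 0 + 1 + 1 + 1 + 1 + 0 + 0 = 4 ≡ 0 (mod 2).
  s_4 = 1 + 0 + 1 + 1 + 0 + 1 + 0 + 0 = 4 ≡ 0 (mod 2).
s = (1, 0, 0, 0)^T — this equals column 8 of H (binary 1000), so error is at position 8.
Correct: flip bit 8 of r = 100111110110000 to get c = 100111100110000.


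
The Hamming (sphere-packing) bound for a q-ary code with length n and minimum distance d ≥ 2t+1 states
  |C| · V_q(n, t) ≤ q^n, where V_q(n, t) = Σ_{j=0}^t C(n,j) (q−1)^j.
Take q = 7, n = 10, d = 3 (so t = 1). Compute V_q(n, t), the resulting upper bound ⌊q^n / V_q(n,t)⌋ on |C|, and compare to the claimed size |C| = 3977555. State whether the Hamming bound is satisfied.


V_q(n, t) = 61, q^n = 282475249, Hamming bound = 4630741, |C| = 3977555 ≤ bound (satisfied).

Step 1: Compute V_q(n, t) = Σ_{j=0}^1 C(n, j) (q−1)^j.
  j = 0: C(10,0)·(6)^0 = 1·1 = 1.
  j = 1: C(10,1)·(6)^1 = 10·6 = 60.
  V_q(n, t) = 1 + 60 = 61.
Step 2: q^n = 7^10 = 282475249.
Step 3: Hamming bound ⌊q^n / V_q(n,t)⌋ = ⌊282475249/61⌋ = 4630741.
Step 4: Compare |C| = 3977555 to 4630741: satisfied.
The claimed |C| lies below the Hamming bound.


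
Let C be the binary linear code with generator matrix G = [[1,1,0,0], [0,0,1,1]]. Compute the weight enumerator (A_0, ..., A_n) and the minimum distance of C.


Weight distribution: A_0 = 1, A_2 = 2, A_4 = 1. Minimum distance d = 2.

Enumerate all 2^2 = 4 messages m ∈ F_2^2.
For each, compute codeword c = mG in F_2^4, then tally its weight.
  m = 00 → c = 0000, weight = 0.
  m = 10 → c = 1100, weight = 2.
  m = 01 → c = 0011, weight = 2.
  m = 11 → c = 1111, weight = 4.
Tally weights:
  weight 0: 1 codewords.
  weight 2: 2 codewords.
  weight 4: 1 codewords.
Minimum distance d = smallest w > 0 with A_w > 0 = 2.
Sanity: Σ A_w = 4 = 2^2 = 4 ✓.


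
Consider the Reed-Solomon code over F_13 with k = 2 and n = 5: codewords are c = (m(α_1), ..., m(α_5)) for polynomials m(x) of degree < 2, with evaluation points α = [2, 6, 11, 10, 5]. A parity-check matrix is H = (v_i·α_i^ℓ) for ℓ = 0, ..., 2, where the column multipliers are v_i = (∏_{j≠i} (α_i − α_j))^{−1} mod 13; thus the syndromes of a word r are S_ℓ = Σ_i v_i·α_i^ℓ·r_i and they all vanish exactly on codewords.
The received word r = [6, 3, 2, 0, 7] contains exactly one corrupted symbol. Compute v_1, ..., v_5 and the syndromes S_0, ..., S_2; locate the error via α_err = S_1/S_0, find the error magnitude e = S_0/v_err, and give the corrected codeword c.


S = (11, 4, 5), error at position 3, error magnitude e = 6, c = [6, 3, 9, 0, 7].

Step 1: column multipliers v_i = (∏_{j≠i}(α_i − α_j))^{−1} mod 13.
  i = 1 (α = 2): (2−6)(2−11)(2−10)(2−5) = (−4)·(−9)·(−8)·(−3) = 864 ≡ 6, so v_1 = 6^{−1} = 11 (mod 13).
  i = 2 (α = 6): (6−2)(6−11)(6−10)(6−5) = 4·(−5)·(−4)·1 = 80 ≡ 2, so v_2 = 2^{−1} = 7 (mod 13).
  i = 3 (α = 11): (11−2)(11−6)(11−10)(11−5) = 9·5·1·6 = 270 ≡ 10, so v_3 = 10^{−1} = 4 (mod 13).
  i = 4 (α = 10): (10−2)(10−6)(10−11)(10−5) = 8·4·(−1)·5 = −160 ≡ 9, so v_4 = 9^{−1} = 3 (mod 13).
  i = 5 (α = 5): (5−2)(5−6)(5−11)(5−10) = 3·(−1)·(−6)·(−5) = −90 ≡ 1, so v_5 = 1^{−1} = 1 (mod 13).
  v = [11, 7, 4, 3, 1].
Step 2: syndromes of r = [6, 3, 2, 0, 7] (all sums mod 13).
  S_0 = Σ v_i r_i = 11·6 + 7·3 + 4·2 + 3·0 + 1·7 = 102 ≡ 11.
  S_1 = Σ v_i α_i r_i = 11·2·6 + 7·6·3 + 4·11·2 + 3·10·0 + 1·5·7 = 381 ≡ 4.
  α_i^2 mod 13 = [4, 10, 4, 9, 12].
  S_2 = Σ v_i α_i^2 r_i = 11·4·6 + 7·10·3 + 4·4·2 + 3·9·0 + 1·12·7 = 590 ≡ 5.
  S = (11, 4, 5) ≠ 0, so r is not a codeword (an error is present).
Step 3: locate the error. For a single error e at position i, S_ℓ = v_i·e·α_i^ℓ, so α_err = S_1/S_0.
  S_0^{−1} = 11^{−1} = 6 (mod 13), so α_err = 4·6 = 24 ≡ 11 = α_3. Error position i = 3.
  Consistency check: S_2/S_1 = 5·10 = 50 ≡ 11 = α_err ✓ (single-error assumption holds).
Step 4: error magnitude e = S_0/v_3 = S_0·∏_{j≠3}(α_3 − α_j) = 11·10 = 110 ≡ 6 (mod 13).
Step 5: correct position 3: c_3 = r_3 − e = 2 − 6 ≡ 9 (mod 13). Hence c = [6, 3, 9, 0, 7].
  Check: interpolating c through the α_i gives m(x) = 1 + 9·x (degree < 2) with m(α_i) = c_i for every i, so c is indeed a codeword.


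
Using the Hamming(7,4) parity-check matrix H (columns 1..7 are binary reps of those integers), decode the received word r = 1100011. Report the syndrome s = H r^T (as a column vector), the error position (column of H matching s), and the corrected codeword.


s = (0, 1, 0)^T, error position = 2, corrected codeword c = 1000011

Compute s = H r^T mod 2 one row at a time:
  s_1 = 0 + 0 + 1 + 1 = 2 ≡ 0 (mod 2).
  s_2 = 1 + 0 + 1 + 1 = 3 ≡ 1 (mod 2).
  s_3 = 1 + 0 + 0 + 1 = 2 ≡ 0 (mod 2).
s = (0, 1, 0)^T — this equals column 2 of H (binary 010), so error is at position 2.
Correct: flip bit 2 of r = 1100011 to get c = 1000011.


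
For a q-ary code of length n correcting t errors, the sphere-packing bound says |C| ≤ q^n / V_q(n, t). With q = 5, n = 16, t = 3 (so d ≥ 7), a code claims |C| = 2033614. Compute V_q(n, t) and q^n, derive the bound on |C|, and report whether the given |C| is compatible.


V_q(n, t) = 37825, q^n = 152587890625, Hamming bound = 4034048, |C| = 2033614 ≤ bound (satisfied).

Step 1: Compute V_q(n, t) = Σ_{j=0}^3 C(n, j) (q−1)^j.
  j = 0: C(16,0)·(4)^0 = 1·1 = 1.
  j = 1: C(16,1)·(4)^1 = 16·4 = 64.
  j = 2: C(16,2)·(4)^2 = 120·16 = 1920.
  j = 3: C(16,3)·(4)^3 = 560·64 = 35840.
  V_q(n, t) = 1 + 64 + 1920 + 35840 = 37825.
Step 2: q^n = 5^16 = 152587890625.
Step 3: Hamming bound ⌊q^n / V_q(n,t)⌋ = ⌊152587890625/37825⌋ = 4034048.
Step 4: Compare |C| = 2033614 to 4034048: satisfied.
The claimed |C| lies below the Hamming bound.


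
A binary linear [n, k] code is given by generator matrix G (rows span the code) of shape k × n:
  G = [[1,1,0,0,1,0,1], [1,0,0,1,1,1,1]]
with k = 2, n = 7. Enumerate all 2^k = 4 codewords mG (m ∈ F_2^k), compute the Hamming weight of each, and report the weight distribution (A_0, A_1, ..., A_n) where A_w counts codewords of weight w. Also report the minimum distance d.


Weight distribution: A_0 = 1, A_3 = 1, A_4 = 1, A_5 = 1. Minimum distance d = 3.

Enumerate all 2^2 = 4 messages m ∈ F_2^2.
For each, compute codeword c = mG in F_2^7, then tally its weight.
  m = 00 → c = 0000000, weight = 0.
  m = 10 → c = 1100101, weight = 4.
  m = 01 → c = 1001111, weight = 5.
  m = 11 → c = 0101010, weight = 3.
Tally weights:
  weight 0: 1 codewords.
  weight 3: 1 codewords.
  weight 4: 1 codewords.
  weight 5: 1 codewords.
Minimum distance d = smallest w > 0 with A_w > 0 = 3.
Sanity: Σ A_w = 4 = 2^2 = 4 ✓.


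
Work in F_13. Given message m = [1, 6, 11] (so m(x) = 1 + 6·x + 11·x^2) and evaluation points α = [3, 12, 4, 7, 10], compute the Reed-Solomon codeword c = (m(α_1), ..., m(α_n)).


c = [1, 6, 6, 10, 4]

Message polynomial: m(x) = 1 + 6·x + 11·x^2 (mod 13).
For each evaluation point α_i, compute m(α_i) mod 13:
  α_1 = 3: Horner steps 11 → 0 → 1, so m(3) = 1.
  α_2 = 12: Horner steps 11 → 8 → 6, so m(12) = 6.
  α_3 = 4: Horner steps 11 → 11 → 6, so m(4) = 6.
  α_4 = 7: Horner steps 11 → 5 → 10, so m(7) = 10.
  α_5 = 10: Horner steps 11 → 12 → 4, so m(10) = 4.
Codeword c = [1, 6, 6, 10, 4] ∈ F_13^5.


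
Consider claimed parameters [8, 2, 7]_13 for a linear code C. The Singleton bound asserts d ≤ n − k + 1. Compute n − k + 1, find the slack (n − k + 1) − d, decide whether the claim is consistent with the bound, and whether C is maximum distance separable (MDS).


Singleton RHS = n − k + 1 = 7, slack = 0, bound satisfied, MDS.

Singleton bound: d ≤ n − k + 1.
Here n = 8, k = 2, so n − k + 1 = 7.
Given d = 7, check d ≤ 7: YES.
Slack = (n − k + 1) − d = 0.
The code is MDS (slack = 0).
Description: the claimed parameters are [8, 2, 7]_13; such a code would be MDS (meets Singleton bound).


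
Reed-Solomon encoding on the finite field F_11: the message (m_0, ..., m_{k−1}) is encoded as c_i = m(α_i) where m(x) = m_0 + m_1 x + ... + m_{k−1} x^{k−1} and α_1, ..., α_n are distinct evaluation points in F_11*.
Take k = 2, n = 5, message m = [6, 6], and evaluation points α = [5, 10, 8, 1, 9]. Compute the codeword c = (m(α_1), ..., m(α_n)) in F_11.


c = [3, 0, 10, 1, 5]

Message polynomial: m(x) = 6 + 6·x (mod 11).
For each evaluation point α_i, compute m(α_i) mod 11:
  α_1 = 5: Horner steps 6 → 3, so m(5) = 3.
  α_2 = 10: Horner steps 6 → 0, so m(10) = 0.
  α_3 = 8: Horner steps 6 → 10, so m(8) = 10.
  α_4 = 1: Horner steps 6 → 1, so m(1) = 1.
  α_5 = 9: Horner steps 6 → 5, so m(9) = 5.
Codeword c = [3, 0, 10, 1, 5] ∈ F_11^5.


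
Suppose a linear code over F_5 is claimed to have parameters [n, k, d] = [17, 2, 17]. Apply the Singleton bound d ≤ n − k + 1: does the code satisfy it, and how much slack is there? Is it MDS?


Singleton RHS = n − k + 1 = 16, slack = -1, bound violated (no such code; not MDS).

Singleton bound: d ≤ n − k + 1.
Here n = 17, k = 2, so n − k + 1 = 16.
Given d = 17, check d ≤ 16: NO.
Slack = (n − k + 1) − d = -1.
The slack is negative: d = 17 exceeds n − k + 1 = 16 by 1, so the Singleton bound is violated and no linear [17, 2, 17]_5 code can exist. In particular it is not MDS (MDS requires d = n − k + 1 exactly).
Description: the claimed parameters are [17, 2, 17]_5; such a code would be impossible (violates the Singleton bound).


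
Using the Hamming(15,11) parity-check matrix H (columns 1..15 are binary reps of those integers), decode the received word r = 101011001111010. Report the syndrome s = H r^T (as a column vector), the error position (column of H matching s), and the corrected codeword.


s = (1, 0, 1, 1)^T, error position = 11, corrected codeword c = 101011001101010

Compute s = H r^T mod 2 one row at a time:
  s_1 = 0 + 1 + 1 + 1 + 1 + 0 + 1 + 0 = 5 ≡ 1 (mod 2).
  s_2 = 0 + 1 + 1 + 0 + 1 + 0 + 1 + 0 = 4 ≡ 0 (mod 2).
  s_3 = 0 + 1 + 1 + 0 + 1 + 1 + 1 + 0 = 5 ≡ 1 (mod 2).
  s_4 = 1 + 1 + 1 + 0 + 1 + 1 + 0 + 0 = 5 ≡ 1 (mod 2).
s = (1, 0, 1, 1)^T — this equals column 11 of H (binary 1011), so error is at position 11.
Correct: flip bit 11 of r = 101011001111010 to get c = 101011001101010.


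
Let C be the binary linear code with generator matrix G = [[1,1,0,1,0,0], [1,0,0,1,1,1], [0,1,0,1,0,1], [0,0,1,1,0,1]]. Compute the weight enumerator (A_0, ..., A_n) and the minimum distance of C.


Weight distribution: A_0 = 1, A_2 = 3, A_3 = 8, A_4 = 3, A_6 = 1. Minimum distance d = 2.

Enumerate all 2^4 = 16 messages m ∈ F_2^4.
For each, compute codeword c = mG in F_2^6, then tally its weight.
  m = 0000 → c = 000000, weight = 0.
  m = 1000 → c = 110100, weight = 3.
  m = 0100 → c = 100111, weight = 4.
  m = 1100 → c = 010011, weight = 3.
  m = 0010 → c = 010101, weight = 3.
  m = 1010 → c = 100001, weight = 2.
  m = 0110 → c = 110010, weight = 3.
  m = 1110 → c = 000110, weight = 2.
  m = 0001 → c = 001101, weight = 3.
  m = 1001 → c = 111001, weight = 4.
  m = 0101 → c = 101010, weight = 3.
  m = 1101 → c = 011110, weight = 4.
  m = 0011 → c = 011000, weight = 2.
  m = 1011 → c = 101100, weight = 3.
  m = 0111 → c = 111111, weight = 6.
  m = 1111 → c = 001011, weight = 3.
Tally weights:
  weight 0: 1 codewords.
  weight 2: 3 codewords.
  weight 3: 8 codewords.
  weight 4: 3 codewords.
  weight 6: 1 codewords.
Minimum distance d = smallest w > 0 with A_w > 0 = 2.
Sanity: Σ A_w = 16 = 2^4 = 16 ✓.


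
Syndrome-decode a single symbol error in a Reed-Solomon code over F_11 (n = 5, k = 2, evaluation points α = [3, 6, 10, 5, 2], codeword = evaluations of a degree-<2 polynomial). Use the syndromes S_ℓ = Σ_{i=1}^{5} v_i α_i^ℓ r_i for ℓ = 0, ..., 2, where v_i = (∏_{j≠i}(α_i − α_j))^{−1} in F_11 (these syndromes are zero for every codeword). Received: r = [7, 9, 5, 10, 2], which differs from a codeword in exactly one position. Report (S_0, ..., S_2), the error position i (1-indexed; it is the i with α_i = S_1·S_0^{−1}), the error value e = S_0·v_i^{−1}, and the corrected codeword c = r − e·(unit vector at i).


S = (3, 9, 5), error at position 1, error magnitude e = 6, c = [1, 9, 5, 10, 2].

Step 1: column multipliers v_i = (∏_{j≠i}(α_i − α_j))^{−1} mod 11.
  i = 1 (α = 3): (3−6)(3−10)(3−5)(3−2) = (−3)·(−7)·(−2)·1 = −42 ≡ 2, so v_1 = 2^{−1} = 6 (mod 11).
  i = 2 (α = 6): (6−3)(6−10)(6−5)(6−2) = 3·(−4)·1·4 = −48 ≡ 7, so v_2 = 7^{−1} = 8 (mod 11).
  i = 3 (α = 10): (10−3)(10−6)(10−5)(10−2) = 7·4·5·8 = 1120 ≡ 9, so v_3 = 9^{−1} = 5 (mod 11).
  i = 4 (α = 5): (5−3)(5−6)(5−10)(5−2) = 2·(−1)·(−5)·3 = 30 ≡ 8, so v_4 = 8^{−1} = 7 (mod 11).
  i = 5 (α = 2): (2−3)(2−6)(2−10)(2−5) = (−1)·(−4)·(−8)·(−3) = 96 ≡ 8, so v_5 = 8^{−1} = 7 (mod 11).
  v = [6, 8, 5, 7, 7].
Step 2: syndromes of r = [7, 9, 5, 10, 2] (all sums mod 11).
  S_0 = Σ v_i r_i = 6·7 + 8·9 + 5·5 + 7·10 + 7·2 = 223 ≡ 3.
  S_1 = Σ v_i α_i r_i = 6·3·7 + 8·6·9 + 5·10·5 + 7·5·10 + 7·2·2 = 1186 ≡ 9.
  α_i^2 mod 11 = [9, 3, 1, 3, 4].
  S_2 = Σ v_i α_i^2 r_i = 6·9·7 + 8·3·9 + 5·1·5 + 7·3·10 + 7·4·2 = 885 ≡ 5.
  S = (3, 9, 5) ≠ 0, so r is not a codeword (an error is present).
Step 3: locate the error. For a single error e at position i, S_ℓ = v_i·e·α_i^ℓ, so α_err = S_1/S_0.
  S_0^{−1} = 3^{−1} = 4 (mod 11), so α_err = 9·4 = 36 ≡ 3 = α_1. Error position i = 1.
  Consistency check: S_2/S_1 = 5·5 = 25 ≡ 3 = α_err ✓ (single-error assumption holds).
Step 4: error magnitude e = S_0/v_1 = S_0·∏_{j≠1}(α_1 − α_j) = 3·2 = 6 ≡ 6 (mod 11).
Step 5: correct position 1: c_1 = r_1 − e = 7 − 6 ≡ 1 (mod 11). Hence c = [1, 9, 5, 10, 2].
  Check: interpolating c through the α_i gives m(x) = 4 + 10·x (degree < 2) with m(α_i) = c_i for every i, so c is indeed a codeword.


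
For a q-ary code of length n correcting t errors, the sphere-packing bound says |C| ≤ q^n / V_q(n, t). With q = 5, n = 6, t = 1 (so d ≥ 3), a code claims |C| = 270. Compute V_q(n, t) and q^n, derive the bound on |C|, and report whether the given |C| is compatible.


V_q(n, t) = 25, q^n = 15625, Hamming bound = 625, |C| = 270 ≤ bound (satisfied).

Step 1: Compute V_q(n, t) = Σ_{j=0}^1 C(n, j) (q−1)^j.
  j = 0: C(6,0)·(4)^0 = 1·1 = 1.
  j = 1: C(6,1)·(4)^1 = 6·4 = 24.
  V_q(n, t) = 1 + 24 = 25.
Step 2: q^n = 5^6 = 15625.
Step 3: Hamming bound ⌊q^n / V_q(n,t)⌋ = ⌊15625/25⌋ = 625.
Step 4: Compare |C| = 270 to 625: satisfied.
The claimed |C| lies below the Hamming bound.


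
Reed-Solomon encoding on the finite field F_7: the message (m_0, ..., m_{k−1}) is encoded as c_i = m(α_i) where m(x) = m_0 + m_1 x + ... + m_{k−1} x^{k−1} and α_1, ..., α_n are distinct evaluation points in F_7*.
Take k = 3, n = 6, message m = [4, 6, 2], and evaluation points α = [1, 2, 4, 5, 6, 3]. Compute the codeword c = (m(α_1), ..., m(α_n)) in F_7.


c = [5, 3, 4, 0, 0, 5]

Message polynomial: m(x) = 4 + 6·x + 2·x^2 (mod 7).
For each evaluation point α_i, compute m(α_i) mod 7:
  α_1 = 1: Horner steps 2 → 1 → 5, so m(1) = 5.
  α_2 = 2: Horner steps 2 → 3 → 3, so m(2) = 3.
  α_3 = 4: Horner steps 2 → 0 → 4, so m(4) = 4.
  α_4 = 5: Horner steps 2 → 2 → 0, so m(5) = 0.
  α_5 = 6: Horner steps 2 → 4 → 0, so m(6) = 0.
  α_6 = 3: Horner steps 2 → 5 → 5, so m(3) = 5.
Codeword c = [5, 3, 4, 0, 0, 5] ∈ F_7^6.


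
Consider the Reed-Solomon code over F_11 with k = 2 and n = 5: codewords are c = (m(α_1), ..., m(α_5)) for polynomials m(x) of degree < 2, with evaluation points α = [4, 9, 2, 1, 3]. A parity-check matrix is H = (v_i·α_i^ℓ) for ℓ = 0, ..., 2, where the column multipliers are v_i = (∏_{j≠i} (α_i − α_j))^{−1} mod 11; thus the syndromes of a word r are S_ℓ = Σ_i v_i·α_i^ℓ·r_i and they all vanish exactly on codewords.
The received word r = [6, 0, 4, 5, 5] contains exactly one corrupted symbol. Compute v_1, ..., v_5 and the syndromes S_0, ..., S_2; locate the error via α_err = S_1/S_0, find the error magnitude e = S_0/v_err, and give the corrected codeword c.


S = (6, 6, 6), error at position 4, error magnitude e = 2, c = [6, 0, 4, 3, 5].

Step 1: column multipliers v_i = (∏_{j≠i}(α_i − α_j))^{−1} mod 11.
  i = 1 (α = 4): (4−9)(4−2)(4−1)(4−3) = (−5)·2·3·1 = −30 ≡ 3, so v_1 = 3^{−1} = 4 (mod 11).
  i = 2 (α = 9): (9−4)(9−2)(9−1)(9−3) = 5·7·8·6 = 1680 ≡ 8, so v_2 = 8^{−1} = 7 (mod 11).
  i = 3 (α = 2): (2−4)(2−9)(2−1)(2−3) = (−2)·(−7)·1·(−1) = −14 ≡ 8, so v_3 = 8^{−1} = 7 (mod 11).
  i = 4 (α = 1): (1−4)(1−9)(1−2)(1−3) = (−3)·(−8)·(−1)·(−2) = 48 ≡ 4, so v_4 = 4^{−1} = 3 (mod 11).
  i = 5 (α = 3): (3−4)(3−9)(3−2)(3−1) = (−1)·(−6)·1·2 = 12 ≡ 1, so v_5 = 1^{−1} = 1 (mod 11).
  v = [4, 7, 7, 3, 1].
Step 2: syndromes of r = [6, 0, 4, 5, 5] (all sums mod 11).
  S_0 = Σ v_i r_i = 4·6 + 7·0 + 7·4 + 3·5 + 1·5 = 72 ≡ 6.
  S_1 = Σ v_i α_i r_i = 4·4·6 + 7·9·0 + 7·2·4 + 3·1·5 + 1·3·5 = 182 ≡ 6.
  α_i^2 mod 11 = [5, 4, 4, 1, 9].
  S_2 = Σ v_i α_i^2 r_i = 4·5·6 + 7·4·0 + 7·4·4 + 3·1·5 + 1·9·5 = 292 ≡ 6.
  S = (6, 6, 6) ≠ 0, so r is not a codeword (an error is present).
Step 3: locate the error. For a single error e at position i, S_ℓ = v_i·e·α_i^ℓ, so α_err = S_1/S_0.
  S_0^{−1} = 6^{−1} = 2 (mod 11), so α_err = 6·2 = 12 ≡ 1 = α_4. Error position i = 4.
  Consistency check: S_2/S_1 = 6·2 = 12 ≡ 1 = α_err ✓ (single-error assumption holds).
Step 4: error magnitude e = S_0/v_4 = S_0·∏_{j≠4}(α_4 − α_j) = 6·4 = 24 ≡ 2 (mod 11).
Step 5: correct position 4: c_4 = r_4 − e = 5 − 2 ≡ 3 (mod 11). Hence c = [6, 0, 4, 3, 5].
  Check: interpolating c through the α_i gives m(x) = 2 + 1·x (degree < 2) with m(α_i) = c_i for every i, so c is indeed a codeword.


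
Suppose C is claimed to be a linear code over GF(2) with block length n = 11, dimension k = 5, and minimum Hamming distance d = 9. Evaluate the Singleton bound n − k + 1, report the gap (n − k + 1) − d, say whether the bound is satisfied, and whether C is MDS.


Singleton RHS = n − k + 1 = 7, slack = -2, bound violated (no such code; not MDS).

Singleton bound: d ≤ n − k + 1.
Here n = 11, k = 5, so n − k + 1 = 7.
Given d = 9, check d ≤ 7: NO.
Slack = (n − k + 1) − d = -2.
The slack is negative: d = 9 exceeds n − k + 1 = 7 by 2, so the Singleton bound is violated and no linear [11, 5, 9]_2 code can exist. In particular it is not MDS (MDS requires d = n − k + 1 exactly).
Description: the claimed parameters are [11, 5, 9]_2; such a code would be impossible (violates the Singleton bound).


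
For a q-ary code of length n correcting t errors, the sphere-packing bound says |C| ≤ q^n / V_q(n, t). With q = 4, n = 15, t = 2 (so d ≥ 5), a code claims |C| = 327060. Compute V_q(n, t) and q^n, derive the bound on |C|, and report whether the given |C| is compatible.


V_q(n, t) = 991, q^n = 1073741824, Hamming bound = 1083493, |C| = 327060 ≤ bound (satisfied).

Step 1: Compute V_q(n, t) = Σ_{j=0}^2 C(n, j) (q−1)^j.
  j = 0: C(15,0)·(3)^0 = 1·1 = 1.
  j = 1: C(15,1)·(3)^1 = 15·3 = 45.
  j = 2: C(15,2)·(3)^2 = 105·9 = 945.
  V_q(n, t) = 1 + 45 + 945 = 991.
Step 2: q^n = 4^15 = 1073741824.
Step 3: Hamming bound ⌊q^n / V_q(n,t)⌋ = ⌊1073741824/991⌋ = 1083493.
Step 4: Compare |C| = 327060 to 1083493: satisfied.
The claimed |C| lies below the Hamming bound.


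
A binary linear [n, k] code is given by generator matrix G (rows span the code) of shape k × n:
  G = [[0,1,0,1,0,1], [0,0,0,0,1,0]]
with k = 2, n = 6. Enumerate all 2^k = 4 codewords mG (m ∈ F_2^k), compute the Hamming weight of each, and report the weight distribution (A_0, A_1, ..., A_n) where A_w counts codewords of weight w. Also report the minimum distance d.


Weight distribution: A_0 = 1, A_1 = 1, A_3 = 1, A_4 = 1. Minimum distance d = 1.

Enumerate all 2^2 = 4 messages m ∈ F_2^2.
For each, compute codeword c = mG in F_2^6, then tally its weight.
  m = 00 → c = 000000, weight = 0.
  m = 10 → c = 010101, weight = 3.
  m = 01 → c = 000010, weight = 1.
  m = 11 → c = 010111, weight = 4.
Tally weights:
  weight 0: 1 codewords.
  weight 1: 1 codewords.
  weight 3: 1 codewords.
  weight 4: 1 codewords.
Minimum distance d = smallest w > 0 with A_w > 0 = 1.
Sanity: Σ A_w = 4 = 2^2 = 4 ✓.


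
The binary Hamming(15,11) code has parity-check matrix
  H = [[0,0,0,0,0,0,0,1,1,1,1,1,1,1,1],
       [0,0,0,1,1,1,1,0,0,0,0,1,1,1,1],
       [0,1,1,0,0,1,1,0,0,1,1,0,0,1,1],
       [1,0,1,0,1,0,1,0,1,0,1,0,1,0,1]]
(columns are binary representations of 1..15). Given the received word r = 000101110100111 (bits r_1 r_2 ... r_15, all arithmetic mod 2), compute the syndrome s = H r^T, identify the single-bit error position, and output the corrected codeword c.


s = (1, 0, 1, 1)^T, error position = 11, corrected codeword c = 000101110110111

Compute s = H r^T mod 2 one row at a time:
  s_1 = 1 + 0 + 1 + 0 + 0 + 1 + 1 + 1 = 5 ≡ 1 (mod 2).
  s_2 = 1 + 0 + 1 + 1 + 0 + 1 + 1 + 1 = 6 ≡ 0 (mod 2).
  s_3 = 0 + 0 + 1 + 1 + 1 + 0 + 1 + 1 = 5 ≡ 1 (mod 2).
  s_4 = 0 + 0 + 0 + 1 + 0 + 0 + 1 + 1 = 3 ≡ 1 (mod 2).
s = (1, 0, 1, 1)^T — this equals column 11 of H (binary 1011), so error is at position 11.
Correct: flip bit 11 of r = 000101110100111 to get c = 000101110110111.


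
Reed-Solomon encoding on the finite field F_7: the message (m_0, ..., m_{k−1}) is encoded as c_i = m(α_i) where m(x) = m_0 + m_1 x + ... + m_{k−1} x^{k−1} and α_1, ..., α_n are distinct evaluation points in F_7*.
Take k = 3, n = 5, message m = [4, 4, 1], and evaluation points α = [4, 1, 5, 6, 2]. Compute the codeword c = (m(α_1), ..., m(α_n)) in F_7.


c = [1, 2, 0, 1, 2]

Message polynomial: m(x) = 4 + 4·x + 1·x^2 (mod 7).
For each evaluation point α_i, compute m(α_i) mod 7:
  α_1 = 4: Horner steps 1 → 1 → 1, so m(4) = 1.
  α_2 = 1: Horner steps 1 → 5 → 2, so m(1) = 2.
  α_3 = 5: Horner steps 1 → 2 → 0, so m(5) = 0.
  α_4 = 6: Horner steps 1 → 3 → 1, so m(6) = 1.
  α_5 = 2: Horner steps 1 → 6 → 2, so m(2) = 2.
Codeword c = [1, 2, 0, 1, 2] ∈ F_7^5.


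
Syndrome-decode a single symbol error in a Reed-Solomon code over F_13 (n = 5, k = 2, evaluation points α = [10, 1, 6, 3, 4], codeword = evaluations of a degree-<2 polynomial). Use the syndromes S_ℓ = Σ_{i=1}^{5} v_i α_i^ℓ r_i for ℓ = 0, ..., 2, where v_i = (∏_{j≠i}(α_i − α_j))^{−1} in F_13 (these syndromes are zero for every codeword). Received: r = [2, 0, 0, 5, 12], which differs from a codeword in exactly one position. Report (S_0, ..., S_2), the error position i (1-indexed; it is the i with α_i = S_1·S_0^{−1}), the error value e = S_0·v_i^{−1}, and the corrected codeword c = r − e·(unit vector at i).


S = (10, 10, 10), error at position 2, error magnitude e = 9, c = [2, 4, 0, 5, 12].

Step 1: column multipliers v_i = (∏_{j≠i}(α_i − α_j))^{−1} mod 13.
  i = 1 (α = 10): (10−1)(10−6)(10−3)(10−4) = 9·4·7·6 = 1512 ≡ 4, so v_1 = 4^{−1} = 10 (mod 13).
  i = 2 (α = 1): (1−10)(1−6)(1−3)(1−4) = (−9)·(−5)·(−2)·(−3) = 270 ≡ 10, so v_2 = 10^{−1} = 4 (mod 13).
  i = 3 (α = 6): (6−10)(6−1)(6−3)(6−4) = (−4)·5·3·2 = −120 ≡ 10, so v_3 = 10^{−1} = 4 (mod 13).
  i = 4 (α = 3): (3−10)(3−1)(3−6)(3−4) = (−7)·2·(−3)·(−1) = −42 ≡ 10, so v_4 = 10^{−1} = 4 (mod 13).
  i = 5 (α = 4): (4−10)(4−1)(4−6)(4−3) = (−6)·3·(−2)·1 = 36 ≡ 10, so v_5 = 10^{−1} = 4 (mod 13).
  v = [10, 4, 4, 4, 4].
Step 2: syndromes of r = [2, 0, 0, 5, 12] (all sums mod 13).
  S_0 = Σ v_i r_i = 10·2 + 4·0 + 4·0 + 4·5 + 4·12 = 88 ≡ 10.
  S_1 = Σ v_i α_i r_i = 10·10·2 + 4·1·0 + 4·6·0 + 4·3·5 + 4·4·12 = 452 ≡ 10.
  α_i^2 mod 13 = [9, 1, 10, 9, 3].
  S_2 = Σ v_i α_i^2 r_i = 10·9·2 + 4·1·0 + 4·10·0 + 4·9·5 + 4·3·12 = 504 ≡ 10.
  S = (10, 10, 10) ≠ 0, so r is not a codeword (an error is present).
Step 3: locate the error. For a single error e at position i, S_ℓ = v_i·e·α_i^ℓ, so α_err = S_1/S_0.
  S_0^{−1} = 10^{−1} = 4 (mod 13), so α_err = 10·4 = 40 ≡ 1 = α_2. Error position i = 2.
  Consistency check: S_2/S_1 = 10·4 = 40 ≡ 1 = α_err ✓ (single-error assumption holds).
Step 4: error magnitude e = S_0/v_2 = S_0·∏_{j≠2}(α_2 − α_j) = 10·10 = 100 ≡ 9 (mod 13).
Step 5: correct position 2: c_2 = r_2 − e = 0 − 9 ≡ 4 (mod 13). Hence c = [2, 4, 0, 5, 12].
  Check: interpolating c through the α_i gives m(x) = 10 + 7·x (degree < 2) with m(α_i) = c_i for every i, so c is indeed a codeword.


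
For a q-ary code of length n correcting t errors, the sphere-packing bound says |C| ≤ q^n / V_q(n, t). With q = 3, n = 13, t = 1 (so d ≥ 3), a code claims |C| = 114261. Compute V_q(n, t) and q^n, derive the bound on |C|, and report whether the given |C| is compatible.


V_q(n, t) = 27, q^n = 1594323, Hamming bound = 59049, |C| = 114261 > bound (violated).

Step 1: Compute V_q(n, t) = Σ_{j=0}^1 C(n, j) (q−1)^j.
  j = 0: C(13,0)·(2)^0 = 1·1 = 1.
  j = 1: C(13,1)·(2)^1 = 13·2 = 26.
  V_q(n, t) = 1 + 26 = 27.
Step 2: q^n = 3^13 = 1594323.
Step 3: Hamming bound ⌊q^n / V_q(n,t)⌋ = ⌊1594323/27⌋ = 59049.
Step 4: Compare |C| = 114261 to 59049: violated.
The claimed |C| lies above the Hamming bound, so no 3-ary code of length 13 with d ≥ 3 can have 114261 codewords.


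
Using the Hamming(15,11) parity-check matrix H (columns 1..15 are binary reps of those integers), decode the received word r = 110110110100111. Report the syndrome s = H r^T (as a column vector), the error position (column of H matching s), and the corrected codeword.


s = (1, 0, 1, 1)^T, error position = 11, corrected codeword c = 110110110110111

Compute s = H r^T mod 2 one row at a time:
  s_1 = 1 + 0 + 1 + 0 + 0 + 1 + 1 + 1 = 5 ≡ 1 (mod 2).
  s_2 = 1 + 1 + 0 + 1 + 0 + 1 + 1 + 1 = 6 ≡ 0 (mod 2).
  s_3 = 1 + 0 + 0 + 1 + 1 + 0 + 1 + 1 = 5 ≡ 1 (mod 2).
  s_4 = 1 + 0 + 1 + 1 + 0 + 0 + 1 + 1 = 5 ≡ 1 (mod 2).
s = (1, 0, 1, 1)^T — this equals column 11 of H (binary 1011), so error is at position 11.
Correct: flip bit 11 of r = 110110110100111 to get c = 110110110110111.


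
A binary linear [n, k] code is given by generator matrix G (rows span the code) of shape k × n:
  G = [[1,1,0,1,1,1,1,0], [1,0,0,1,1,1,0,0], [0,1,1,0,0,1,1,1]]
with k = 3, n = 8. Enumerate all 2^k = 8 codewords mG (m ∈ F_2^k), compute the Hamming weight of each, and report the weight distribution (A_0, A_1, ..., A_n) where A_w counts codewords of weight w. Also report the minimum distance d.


Weight distribution: A_0 = 1, A_2 = 1, A_3 = 1, A_4 = 1, A_5 = 2, A_6 = 1, A_7 = 1. Minimum distance d = 2.

Enumerate all 2^3 = 8 messages m ∈ F_2^3.
For each, compute codeword c = mG in F_2^8, then tally its weight.
  m = 000 → c = 00000000, weight = 0.
  m = 100 → c = 11011110, weight = 6.
  m = 010 → c = 10011100, weight = 4.
  m = 110 → c = 01000010, weight = 2.
  m = 001 → c = 01100111, weight = 5.
  m = 101 → c = 10111001, weight = 5.
  m = 011 → c = 11111011, weight = 7.
  m = 111 → c = 00100101, weight = 3.
Tally weights:
  weight 0: 1 codewords.
  weight 2: 1 codewords.
  weight 3: 1 codewords.
  weight 4: 1 codewords.
  weight 5: 2 codewords.
  weight 6: 1 codewords.
  weight 7: 1 codewords.
Minimum distance d = smallest w > 0 with A_w > 0 = 2.
Sanity: Σ A_w = 8 = 2^3 = 8 ✓.


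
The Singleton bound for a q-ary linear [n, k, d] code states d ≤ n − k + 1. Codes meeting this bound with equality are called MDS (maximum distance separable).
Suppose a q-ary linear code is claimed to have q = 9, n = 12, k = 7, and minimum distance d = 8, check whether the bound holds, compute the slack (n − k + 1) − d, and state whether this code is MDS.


Singleton RHS = n − k + 1 = 6, slack = -2, bound violated (no such code; not MDS).

Singleton bound: d ≤ n − k + 1.
Here n = 12, k = 7, so n − k + 1 = 6.
Given d = 8, check d ≤ 6: NO.
Slack = (n − k + 1) − d = -2.
The slack is negative: d = 8 exceeds n − k + 1 = 6 by 2, so the Singleton bound is violated and no linear [12, 7, 8]_9 code can exist. In particular it is not MDS (MDS requires d = n − k + 1 exactly).
Description: the claimed parameters are [12, 7, 8]_9; such a code would be impossible (violates the Singleton bound).


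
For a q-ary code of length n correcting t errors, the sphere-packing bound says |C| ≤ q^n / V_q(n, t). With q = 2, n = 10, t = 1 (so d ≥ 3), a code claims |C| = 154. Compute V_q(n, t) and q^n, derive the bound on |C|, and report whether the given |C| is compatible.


V_q(n, t) = 11, q^n = 1024, Hamming bound = 93, |C| = 154 > bound (violated).

Step 1: Compute V_q(n, t) = Σ_{j=0}^1 C(n, j) (q−1)^j.
  j = 0: C(10,0)·(1)^0 = 1·1 = 1.
  j = 1: C(10,1)·(1)^1 = 10·1 = 10.
  V_q(n, t) = 1 + 10 = 11.
Step 2: q^n = 2^10 = 1024.
Step 3: Hamming bound ⌊q^n / V_q(n,t)⌋ = ⌊1024/11⌋ = 93.
Step 4: Compare |C| = 154 to 93: violated.
The claimed |C| lies above the Hamming bound, so no 2-ary code of length 10 with d ≥ 3 can have 154 codewords.


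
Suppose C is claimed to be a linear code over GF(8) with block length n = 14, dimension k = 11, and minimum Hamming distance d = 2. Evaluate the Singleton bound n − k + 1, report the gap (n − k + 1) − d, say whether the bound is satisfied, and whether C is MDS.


Singleton RHS = n − k + 1 = 4, slack = 2, bound satisfied, not MDS.

Singleton bound: d ≤ n − k + 1.
Here n = 14, k = 11, so n − k + 1 = 4.
Given d = 2, check d ≤ 4: YES.
Slack = (n − k + 1) − d = 2.
The code is NOT MDS (slack = 2 > 0).
Description: the claimed parameters are [14, 11, 2]_8; such a code would be non-MDS.


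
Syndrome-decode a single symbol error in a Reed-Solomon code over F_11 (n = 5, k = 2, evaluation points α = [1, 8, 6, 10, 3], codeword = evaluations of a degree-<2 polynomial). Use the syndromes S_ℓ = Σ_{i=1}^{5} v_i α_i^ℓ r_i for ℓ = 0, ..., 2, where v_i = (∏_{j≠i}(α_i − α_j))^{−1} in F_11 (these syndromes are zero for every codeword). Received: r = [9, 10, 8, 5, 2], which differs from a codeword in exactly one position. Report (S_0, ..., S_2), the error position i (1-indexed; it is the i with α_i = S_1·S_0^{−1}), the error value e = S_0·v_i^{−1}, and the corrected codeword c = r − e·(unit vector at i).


S = (3, 2, 5), error at position 2, error magnitude e = 9, c = [9, 1, 8, 5, 2].

Step 1: column multipliers v_i = (∏_{j≠i}(α_i − α_j))^{−1} mod 11.
  i = 1 (α = 1): (1−8)(1−6)(1−10)(1−3) = (−7)·(−5)·(−9)·(−2) = 630 ≡ 3, so v_1 = 3^{−1} = 4 (mod 11).
  i = 2 (α = 8): (8−1)(8−6)(8−10)(8−3) = 7·2·(−2)·5 = −140 ≡ 3, so v_2 = 3^{−1} = 4 (mod 11).
  i = 3 (α = 6): (6−1)(6−8)(6−10)(6−3) = 5·(−2)·(−4)·3 = 120 ≡ 10, so v_3 = 10^{−1} = 10 (mod 11).
  i = 4 (α = 10): (10−1)(10−8)(10−6)(10−3) = 9·2·4·7 = 504 ≡ 9, so v_4 = 9^{−1} = 5 (mod 11).
  i = 5 (α = 3): (3−1)(3−8)(3−6)(3−10) = 2·(−5)·(−3)·(−7) = −210 ≡ 10, so v_5 = 10^{−1} = 10 (mod 11).
  v = [4, 4, 10, 5, 10].
Step 2: syndromes of r = [9, 10, 8, 5, 2] (all sums mod 11).
  S_0 = Σ v_i r_i = 4·9 + 4·10 + 10·8 + 5·5 + 10·2 = 201 ≡ 3.
  S_1 = Σ v_i α_i r_i = 4·1·9 + 4·8·10 + 10·6·8 + 5·10·5 + 10·3·2 = 1146 ≡ 2.
  α_i^2 mod 11 = [1, 9, 3, 1, 9].
  S_2 = Σ v_i α_i^2 r_i = 4·1·9 + 4·9·10 + 10·3·8 + 5·1·5 + 10·9·2 = 841 ≡ 5.
  S = (3, 2, 5) ≠ 0, so r is not a codeword (an error is present).
Step 3: locate the error. For a single error e at position i, S_ℓ = v_i·e·α_i^ℓ, so α_err = S_1/S_0.
  S_0^{−1} = 3^{−1} = 4 (mod 11), so α_err = 2·4 = 8 ≡ 8 = α_2. Error position i = 2.
  Consistency check: S_2/S_1 = 5·6 = 30 ≡ 8 = α_err ✓ (single-error assumption holds).
Step 4: error magnitude e = S_0/v_2 = S_0·∏_{j≠2}(α_2 − α_j) = 3·3 = 9 ≡ 9 (mod 11).
Step 5: correct position 2: c_2 = r_2 − e = 10 − 9 ≡ 1 (mod 11). Hence c = [9, 1, 8, 5, 2].
  Check: interpolating c through the α_i gives m(x) = 7 + 2·x (degree < 2) with m(α_i) = c_i for every i, so c is indeed a codeword.
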